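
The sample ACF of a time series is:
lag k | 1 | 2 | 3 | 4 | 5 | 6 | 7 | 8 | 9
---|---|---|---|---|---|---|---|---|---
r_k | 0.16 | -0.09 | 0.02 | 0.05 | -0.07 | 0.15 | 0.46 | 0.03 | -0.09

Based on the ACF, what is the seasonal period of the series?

7

The largest autocorrelation is r_7 = 0.46; the remaining lags stay at or below 0.16.
The dominant spike at lag 7 indicates a seasonal period of 7.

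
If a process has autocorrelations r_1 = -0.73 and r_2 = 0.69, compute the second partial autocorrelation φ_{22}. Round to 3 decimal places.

φ_{22} = (r_2 − r_1²) / (1 − r_1²)
r_1² = (-0.73)² = 0.5329
Numerator = 0.69 − 0.5329 = 0.1571; denominator = 1 − 0.5329 = 0.4671
φ_{22} = 0.1571 / 0.4671 = 0.336

0.336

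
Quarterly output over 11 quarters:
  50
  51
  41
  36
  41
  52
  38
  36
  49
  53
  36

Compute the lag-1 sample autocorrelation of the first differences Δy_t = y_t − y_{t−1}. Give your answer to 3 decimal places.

First differences Δy: 1, -10, -5, 5, 11, -14, -2, 13, 4, -17
Mean of differences = -1.4000
Numerator Σ(Δy_t−Δȳ)(Δy_{t+1}−Δȳ) = -97.1600
Denominator Σ(Δy_t−Δȳ)² = 926.4000
r_1(Δy) = -97.1600 / 926.4000 = -0.105

-0.105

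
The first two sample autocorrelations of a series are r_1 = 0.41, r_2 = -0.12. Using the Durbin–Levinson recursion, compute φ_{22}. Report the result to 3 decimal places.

φ_{22} = (r_2 − r_1²) / (1 − r_1²)
r_1² = (0.41)² = 0.1681
Numerator = -0.12 − 0.1681 = -0.2881; denominator = 1 − 0.1681 = 0.8319
φ_{22} = -0.2881 / 0.8319 = -0.346

-0.346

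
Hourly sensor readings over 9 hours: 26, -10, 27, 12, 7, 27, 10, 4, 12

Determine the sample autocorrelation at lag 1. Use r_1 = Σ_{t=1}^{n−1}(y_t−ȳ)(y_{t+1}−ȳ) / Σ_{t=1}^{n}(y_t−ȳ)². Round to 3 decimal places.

-0.593

Mean ȳ = (26 − 10 + 27 + 12 + 7 + 27 + 10 + 4 + 12)/9 = 12.7778
Numerator Σ_{t=1}^{8}(y_t−ȳ)(y_{t+1}−ȳ) = -722.1605
Denominator Σ(y_t−ȳ)² = 1217.5556
r_1 = -722.1605 / 1217.5556 = -0.593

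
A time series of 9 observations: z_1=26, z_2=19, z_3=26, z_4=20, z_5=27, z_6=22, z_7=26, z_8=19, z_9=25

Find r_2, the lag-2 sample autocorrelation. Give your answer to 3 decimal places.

Mean z̄ = (26 + 19 + 26 + 20 + 27 + 22 + 26 + 19 + 25)/9 = 23.3333
Σ(z_t−z̄)(z_{t+2}−z̄) = (7.1111) + (14.4444) + (9.7778) + (4.4444) + (9.7778) + (5.7778) + (4.4444) = 55.7778
Denominator Σ(z_t−z̄)² = 88.0000
r_2 = 55.7778 / 88.0000 = 0.634

0.634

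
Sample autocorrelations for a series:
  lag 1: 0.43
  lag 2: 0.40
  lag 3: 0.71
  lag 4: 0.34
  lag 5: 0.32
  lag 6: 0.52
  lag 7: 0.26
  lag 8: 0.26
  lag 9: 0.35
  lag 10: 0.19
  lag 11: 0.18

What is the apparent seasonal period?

The largest autocorrelation is r_3 = 0.71, with a weaker echo at lag 6 (0.52); the remaining lags stay at or below 0.43. The elevated value at lag 1 (0.43), dropping to 0.40 at lag 2, reflects decaying short-term dependence rather than seasonality.
The dominant spike at lag 3 indicates a seasonal period of 3.

3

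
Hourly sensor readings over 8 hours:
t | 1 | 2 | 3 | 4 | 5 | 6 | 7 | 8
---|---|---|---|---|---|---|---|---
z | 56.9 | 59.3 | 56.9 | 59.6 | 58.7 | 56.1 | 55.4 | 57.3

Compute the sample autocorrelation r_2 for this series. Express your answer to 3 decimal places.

-0.111

Mean z̄ = (56.9 + 59.3 + 56.9 + 59.6 + 58.7 + 56.1 + 55.4 + 57.3)/8 = 57.5250
Deviations from mean: -0.6250, 1.7750, -0.6250, 2.0750, 1.1750, -1.4250, -2.1250, -0.2250
Numerator Σ_{t=1}^{6}(z_t−z̄)(z_{t+2}−z̄) = -1.7938
Denominator Σ(z_t−z̄)² = 16.2150
r_2 = -1.7938 / 16.2150 = -0.111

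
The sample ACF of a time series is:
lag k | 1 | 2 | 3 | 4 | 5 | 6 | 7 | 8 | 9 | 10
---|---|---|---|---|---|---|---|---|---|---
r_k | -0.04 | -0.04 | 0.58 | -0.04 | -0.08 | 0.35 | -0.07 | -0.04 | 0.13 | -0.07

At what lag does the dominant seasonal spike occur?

3

The largest autocorrelation is r_3 = 0.58, with a weaker echo at lag 6 (0.35); the remaining lags stay at or below 0.13.
The dominant spike at lag 3 indicates a seasonal period of 3.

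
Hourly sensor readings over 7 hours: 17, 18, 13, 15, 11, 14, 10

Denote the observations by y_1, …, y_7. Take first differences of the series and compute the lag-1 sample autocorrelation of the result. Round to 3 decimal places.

First differences Δy: 1, -5, 2, -4, 3, -4
Mean of differences = -1.1667
Numerator Σ(Δy_t−Δȳ)(Δy_{t+1}−Δȳ) = -53.0278
Denominator Σ(Δy_t−Δȳ)² = 62.8333
r_1(Δy) = -53.0278 / 62.8333 = -0.844

-0.844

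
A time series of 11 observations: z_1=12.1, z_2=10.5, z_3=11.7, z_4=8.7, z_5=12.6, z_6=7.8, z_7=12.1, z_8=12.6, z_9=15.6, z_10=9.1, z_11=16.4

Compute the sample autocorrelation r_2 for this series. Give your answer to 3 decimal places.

Mean z̄ = (12.1 + 10.5 + 11.7 + 8.7 + 12.6 + 7.8 + 12.1 + 12.6 + 15.6 + 9.1 + 16.4)/11 = 11.7455
Numerator Σ_{t=1}^{9}(z_t−z̄)(z_{t+2}−z̄) = 29.7322
Denominator Σ(z_t−z̄)² = 71.6273
r_2 = 29.7322 / 71.6273 = 0.415

0.415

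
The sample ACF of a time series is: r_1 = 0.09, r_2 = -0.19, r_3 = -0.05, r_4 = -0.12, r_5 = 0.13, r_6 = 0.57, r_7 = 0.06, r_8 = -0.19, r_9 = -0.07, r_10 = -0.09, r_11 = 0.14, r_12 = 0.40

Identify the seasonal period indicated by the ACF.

The largest autocorrelation is r_6 = 0.57, with a weaker echo at lag 12 (0.40); the remaining lags stay at or below 0.14.
The dominant spike at lag 6 indicates a seasonal period of 6.

6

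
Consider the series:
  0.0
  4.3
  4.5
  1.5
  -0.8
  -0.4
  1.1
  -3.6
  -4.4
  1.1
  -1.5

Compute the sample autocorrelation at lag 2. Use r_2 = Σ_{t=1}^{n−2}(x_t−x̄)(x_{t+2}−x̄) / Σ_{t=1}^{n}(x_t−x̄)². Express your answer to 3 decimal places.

0.011

Mean x̄ = (0.0 + 4.3 + 4.5 + 1.5 − 0.8 − 0.4 + 1.1 − 3.6 − 4.4 + 1.1 − 1.5)/11 = 0.1636
Numerator Σ_{t=1}^{9}(x_t−x̄)(x_{t+2}−x̄) = 0.9001
Denominator Σ(x_t−x̄)² = 78.4855
r_2 = 0.9001 / 78.4855 = 0.011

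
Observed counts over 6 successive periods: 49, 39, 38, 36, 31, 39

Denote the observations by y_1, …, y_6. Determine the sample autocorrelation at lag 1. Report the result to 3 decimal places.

Mean ȳ = (49 + 39 + 38 + 36 + 31 + 39)/6 = 38.6667
Deviations from mean: 10.3333, 0.3333, -0.6667, -2.6667, -7.6667, 0.3333
Numerator Σ_{t=1}^{5}(y_t−ȳ)(y_{t+1}−ȳ) = 22.8889
Denominator Σ(y_t−ȳ)² = 173.3333
r_1 = 22.8889 / 173.3333 = 0.132

0.132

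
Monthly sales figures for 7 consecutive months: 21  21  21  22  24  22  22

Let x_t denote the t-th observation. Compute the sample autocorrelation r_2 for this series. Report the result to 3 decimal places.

-0.131

Mean x̄ = (21 + 21 + 21 + 22 + 24 + 22 + 22)/7 = 21.8571
Deviations from mean: -0.8571, -0.8571, -0.8571, 0.1429, 2.1429, 0.1429, 0.1429
Numerator Σ_{t=1}^{5}(x_t−x̄)(x_{t+2}−x̄) = -0.8980
Denominator Σ(x_t−x̄)² = 6.8571
r_2 = -0.8980 / 6.8571 = -0.131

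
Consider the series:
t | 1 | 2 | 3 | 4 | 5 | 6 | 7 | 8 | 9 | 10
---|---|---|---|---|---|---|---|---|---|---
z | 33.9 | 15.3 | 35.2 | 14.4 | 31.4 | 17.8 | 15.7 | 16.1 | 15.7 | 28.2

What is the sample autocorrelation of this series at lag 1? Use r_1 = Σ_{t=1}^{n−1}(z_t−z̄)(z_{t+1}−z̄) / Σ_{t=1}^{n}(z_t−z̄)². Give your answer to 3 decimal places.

-0.462

Mean z̄ = (33.9 + 15.3 + 35.2 + 14.4 + 31.4 + 17.8 + 15.7 + 16.1 + 15.7 + 28.2)/10 = 22.3700
Numerator Σ_{t=1}^{9}(z_t−z̄)(z_{t+1}−z̄) = -312.4789
Denominator Σ(z_t−z̄)² = 675.7610
r_1 = -312.4789 / 675.7610 = -0.462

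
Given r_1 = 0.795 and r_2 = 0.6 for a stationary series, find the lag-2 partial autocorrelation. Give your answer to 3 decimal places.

φ_{22} = (r_2 − r_1²) / (1 − r_1²)
r_1² = (0.795)² = 0.632025
Numerator = 0.6 − 0.6320 = -0.0320; denominator = 1 − 0.6320 = 0.3680
φ_{22} = -0.0320 / 0.3680 = -0.087

-0.087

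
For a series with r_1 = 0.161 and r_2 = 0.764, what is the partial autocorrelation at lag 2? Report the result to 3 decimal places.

φ_{22} = (r_2 − r_1²) / (1 − r_1²)
r_1² = (0.161)² = 0.025921
Numerator = 0.764 − 0.0259 = 0.7381; denominator = 1 − 0.0259 = 0.9741
φ_{22} = 0.7381 / 0.9741 = 0.758

0.758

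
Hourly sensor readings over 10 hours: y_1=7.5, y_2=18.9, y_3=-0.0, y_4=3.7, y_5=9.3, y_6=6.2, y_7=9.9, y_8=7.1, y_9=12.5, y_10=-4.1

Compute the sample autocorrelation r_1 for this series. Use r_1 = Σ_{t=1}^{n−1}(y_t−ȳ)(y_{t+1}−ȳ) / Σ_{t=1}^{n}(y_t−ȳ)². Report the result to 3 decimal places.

-0.345

Mean ȳ = (7.5 + 18.9 − 0.0 + 3.7 + 9.3 + 6.2 + 9.9 + 7.1 + 12.5 − 4.1)/10 = 7.1000
Numerator Σ_{t=1}^{9}(y_t−ȳ)(y_{t+1}−ȳ) = -127.3800
Denominator Σ(y_t−ȳ)² = 369.4600
r_1 = -127.3800 / 369.4600 = -0.345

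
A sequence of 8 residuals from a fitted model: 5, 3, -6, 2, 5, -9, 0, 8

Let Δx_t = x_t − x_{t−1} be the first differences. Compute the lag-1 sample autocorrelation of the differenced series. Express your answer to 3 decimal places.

First differences Δx: -2, -9, 8, 3, -14, 9, 8
Mean of differences = 0.4286
Numerator Σ(Δx_t−Δx̄)(Δx_{t+1}−Δx̄) = -124.8980
Denominator Σ(Δx_t−Δx̄)² = 497.7143
r_1(Δx) = -124.8980 / 497.7143 = -0.251

-0.251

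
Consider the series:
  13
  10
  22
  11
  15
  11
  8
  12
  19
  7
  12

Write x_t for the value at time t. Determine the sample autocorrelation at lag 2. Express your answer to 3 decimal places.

Mean x̄ = (13 + 10 + 22 + 11 + 15 + 11 + 8 + 12 + 19 + 7 + 12)/11 = 12.7273
Numerator Σ_{t=1}^{9}(x_t−x̄)(x_{t+2}−x̄) = -8.2397
Denominator Σ(x_t−x̄)² = 200.1818
r_2 = -8.2397 / 200.1818 = -0.041

-0.041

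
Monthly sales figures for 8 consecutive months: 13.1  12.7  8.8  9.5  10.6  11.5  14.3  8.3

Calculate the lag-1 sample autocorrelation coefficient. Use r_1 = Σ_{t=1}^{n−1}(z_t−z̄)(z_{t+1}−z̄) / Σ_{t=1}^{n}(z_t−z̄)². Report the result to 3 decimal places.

-0.118

Mean z̄ = (13.1 + 12.7 + 8.8 + 9.5 + 10.6 + 11.5 + 14.3 + 8.3)/8 = 11.1000
Deviations from mean: 2.0000, 1.6000, -2.3000, -1.6000, -0.5000, 0.4000, 3.2000, -2.8000
Σ(z_t−z̄)(z_{t+1}−z̄) = (3.2000) + (-3.6800) + (3.6800) + (0.8000) + (-0.2000) + (1.2800) + (-8.9600) = -3.8800
Denominator Σ(z_t−z̄)² = 32.9000
r_1 = -3.8800 / 32.9000 = -0.118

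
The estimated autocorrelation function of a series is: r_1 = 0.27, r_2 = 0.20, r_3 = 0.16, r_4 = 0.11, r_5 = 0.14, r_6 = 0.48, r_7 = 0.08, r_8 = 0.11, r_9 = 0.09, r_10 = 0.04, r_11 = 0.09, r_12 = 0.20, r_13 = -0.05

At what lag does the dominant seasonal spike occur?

6

The largest autocorrelation is r_6 = 0.48; the remaining lags stay at or below 0.27. The elevated value at lag 1 (0.27), dropping to 0.20 at lag 2, reflects decaying short-term dependence rather than seasonality.
The dominant spike at lag 6 indicates a seasonal period of 6.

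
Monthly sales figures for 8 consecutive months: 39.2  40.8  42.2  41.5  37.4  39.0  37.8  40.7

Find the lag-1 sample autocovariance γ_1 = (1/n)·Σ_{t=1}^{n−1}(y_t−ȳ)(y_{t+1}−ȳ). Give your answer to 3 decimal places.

0.440

Mean ȳ = (39.2 + 40.8 + 42.2 + 41.5 + 37.4 + 39.0 + 37.8 + 40.7)/8 = 39.8250
Deviations: -0.6250, 0.9750, 2.3750, 1.6750, -2.4250, -0.8250, -2.0250, 0.8750
Σ_{t=1}^{7}(y_t−ȳ)(y_{t+1}−ȳ) = 3.5219
γ_1 = 3.5219 / 8 = 0.440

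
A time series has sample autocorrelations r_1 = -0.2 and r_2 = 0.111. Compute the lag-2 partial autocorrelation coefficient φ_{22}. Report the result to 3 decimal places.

φ_{22} = (r_2 − r_1²) / (1 − r_1²)
r_1² = (-0.2)² = 0.04
Numerator = 0.111 − 0.0400 = 0.0710; denominator = 1 − 0.0400 = 0.9600
φ_{22} = 0.0710 / 0.9600 = 0.074

0.074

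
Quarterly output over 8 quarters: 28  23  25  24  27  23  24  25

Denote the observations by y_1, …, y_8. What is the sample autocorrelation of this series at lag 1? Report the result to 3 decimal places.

Mean ȳ = (28 + 23 + 25 + 24 + 27 + 23 + 24 + 25)/8 = 24.8750
Deviations from mean: 3.1250, -1.8750, 0.1250, -0.8750, 2.1250, -1.8750, -0.8750, 0.1250
Σ(y_t−ȳ)(y_{t+1}−ȳ) = (-5.8594) + (-0.2344) + (-0.1094) + (-1.8594) + (-3.9844) + (1.6406) + (-0.1094) = -10.5156
Denominator Σ(y_t−ȳ)² = 22.8750
r_1 = -10.5156 / 22.8750 = -0.460

-0.460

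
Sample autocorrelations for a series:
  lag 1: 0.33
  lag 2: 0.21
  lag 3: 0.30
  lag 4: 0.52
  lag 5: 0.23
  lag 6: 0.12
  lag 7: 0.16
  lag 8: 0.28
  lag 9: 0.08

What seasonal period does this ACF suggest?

4

The largest autocorrelation is r_4 = 0.52; the remaining lags stay at or below 0.33. The elevated value at lag 1 (0.33), dropping to 0.21 at lag 2, reflects decaying short-term dependence rather than seasonality.
The dominant spike at lag 4 indicates a seasonal period of 4.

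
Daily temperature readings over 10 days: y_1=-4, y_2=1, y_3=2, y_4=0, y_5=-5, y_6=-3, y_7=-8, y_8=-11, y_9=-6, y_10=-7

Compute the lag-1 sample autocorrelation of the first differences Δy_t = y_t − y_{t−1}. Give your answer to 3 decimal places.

First differences Δy: 5, 1, -2, -5, 2, -5, -3, 5, -1
Mean of differences = -0.3333
Numerator Σ(Δy_t−Δȳ)(Δy_{t+1}−Δȳ) = -14.4444
Denominator Σ(Δy_t−Δȳ)² = 118.0000
r_1(Δy) = -14.4444 / 118.0000 = -0.122

-0.122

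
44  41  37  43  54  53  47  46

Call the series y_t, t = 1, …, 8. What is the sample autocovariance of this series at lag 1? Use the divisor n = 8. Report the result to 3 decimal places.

15.061

Mean ȳ = (44 + 41 + 37 + 43 + 54 + 53 + 47 + 46)/8 = 45.6250
Deviations: -1.6250, -4.6250, -8.6250, -2.6250, 8.3750, 7.3750, 1.3750, 0.3750
Σ_{t=1}^{7}(y_t−ȳ)(y_{t+1}−ȳ) = 120.4844
γ_1 = 120.4844 / 8 = 15.061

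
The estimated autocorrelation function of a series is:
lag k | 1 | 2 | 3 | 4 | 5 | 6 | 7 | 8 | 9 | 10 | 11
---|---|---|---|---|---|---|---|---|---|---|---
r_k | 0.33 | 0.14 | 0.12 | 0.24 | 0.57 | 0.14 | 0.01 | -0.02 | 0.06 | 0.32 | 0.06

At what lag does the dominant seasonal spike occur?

5

The largest autocorrelation is r_5 = 0.57; the remaining lags stay at or below 0.33. The elevated value at lag 1 (0.33), dropping to 0.14 at lag 2, reflects decaying short-term dependence rather than seasonality.
The dominant spike at lag 5 indicates a seasonal period of 5.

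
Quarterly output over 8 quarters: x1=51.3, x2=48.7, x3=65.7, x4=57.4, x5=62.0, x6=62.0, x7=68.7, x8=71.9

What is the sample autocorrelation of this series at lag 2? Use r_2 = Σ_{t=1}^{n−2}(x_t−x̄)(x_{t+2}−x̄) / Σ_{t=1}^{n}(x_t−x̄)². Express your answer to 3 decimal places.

Mean x̄ = (51.3 + 48.7 + 65.7 + 57.4 + 62.0 + 62.0 + 68.7 + 71.9)/8 = 60.9625
Numerator Σ_{t=1}^{6}(x_t−x̄)(x_{t+2}−x̄) = 18.5034
Denominator Σ(x_t−x̄)² = 460.5188
r_2 = 18.5034 / 460.5188 = 0.040

0.040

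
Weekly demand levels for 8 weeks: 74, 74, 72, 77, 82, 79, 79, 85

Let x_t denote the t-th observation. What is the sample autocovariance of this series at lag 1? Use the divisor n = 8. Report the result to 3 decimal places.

Mean x̄ = (74 + 74 + 72 + 77 + 82 + 79 + 79 + 85)/8 = 77.7500
Σ_{t=1}^{7}(x_t−x̄)(x_{t+1}−x̄) = 52.6875
γ_1 = 52.6875 / 8 = 6.586

6.586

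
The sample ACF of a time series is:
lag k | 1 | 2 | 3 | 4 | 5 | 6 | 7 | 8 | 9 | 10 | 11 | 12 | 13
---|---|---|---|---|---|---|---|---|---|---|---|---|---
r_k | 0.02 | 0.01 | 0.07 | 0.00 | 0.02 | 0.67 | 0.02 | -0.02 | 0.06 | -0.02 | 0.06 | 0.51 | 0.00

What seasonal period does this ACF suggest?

The largest autocorrelation is r_6 = 0.67, with a weaker echo at lag 12 (0.51); the remaining lags stay at or below 0.07.
The dominant spike at lag 6 indicates a seasonal period of 6.

6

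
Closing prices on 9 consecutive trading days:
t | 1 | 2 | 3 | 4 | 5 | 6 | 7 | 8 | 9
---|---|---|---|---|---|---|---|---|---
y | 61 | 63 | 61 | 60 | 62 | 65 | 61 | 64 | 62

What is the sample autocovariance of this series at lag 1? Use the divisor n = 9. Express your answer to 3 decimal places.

-0.582

Mean ȳ = (61 + 63 + 61 + 60 + 62 + 65 + 61 + 64 + 62)/9 = 62.1111
Σ_{t=1}^{8}(y_t−ȳ)(y_{t+1}−ȳ) = -5.2346
γ_1 = -5.2346 / 9 = -0.582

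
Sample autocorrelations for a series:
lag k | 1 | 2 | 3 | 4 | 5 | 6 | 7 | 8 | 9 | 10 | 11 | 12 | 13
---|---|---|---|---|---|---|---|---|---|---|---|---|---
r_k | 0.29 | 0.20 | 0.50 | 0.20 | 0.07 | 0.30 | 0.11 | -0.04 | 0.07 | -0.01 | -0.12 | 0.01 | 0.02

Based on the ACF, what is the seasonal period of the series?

The largest autocorrelation is r_3 = 0.50, with a weaker echo at lag 6 (0.30); the remaining lags stay at or below 0.29. The elevated value at lag 1 (0.29), dropping to 0.20 at lag 2, reflects decaying short-term dependence rather than seasonality.
The dominant spike at lag 3 indicates a seasonal period of 3.

3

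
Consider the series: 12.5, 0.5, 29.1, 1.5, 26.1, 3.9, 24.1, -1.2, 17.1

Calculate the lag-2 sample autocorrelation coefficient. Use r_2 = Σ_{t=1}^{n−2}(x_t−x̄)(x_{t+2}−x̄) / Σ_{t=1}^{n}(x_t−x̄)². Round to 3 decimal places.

Mean x̄ = (12.5 + 0.5 + 29.1 + 1.5 + 26.1 + 3.9 + 24.1 − 1.2 + 17.1)/9 = 12.6222
Numerator Σ_{t=1}^{7}(x_t−x̄)(x_{t+2}−x̄) = 778.5568
Denominator Σ(x_t−x̄)² = 1142.7556
r_2 = 778.5568 / 1142.7556 = 0.681

0.681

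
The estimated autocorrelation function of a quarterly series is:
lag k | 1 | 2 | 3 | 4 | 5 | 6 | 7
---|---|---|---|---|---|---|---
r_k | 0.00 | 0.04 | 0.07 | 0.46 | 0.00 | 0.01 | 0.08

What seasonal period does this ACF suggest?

4

The largest autocorrelation is r_4 = 0.46; the remaining lags stay at or below 0.08.
The dominant spike at lag 4 indicates a seasonal period of 4.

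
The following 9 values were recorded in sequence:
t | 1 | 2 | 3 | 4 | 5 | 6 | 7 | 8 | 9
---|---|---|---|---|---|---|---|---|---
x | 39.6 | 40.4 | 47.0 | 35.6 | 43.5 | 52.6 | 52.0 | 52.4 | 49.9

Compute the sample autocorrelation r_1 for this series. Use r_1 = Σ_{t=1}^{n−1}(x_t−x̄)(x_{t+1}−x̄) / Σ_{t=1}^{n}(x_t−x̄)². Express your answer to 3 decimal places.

0.410

Mean x̄ = (39.6 + 40.4 + 47.0 + 35.6 + 43.5 + 52.6 + 52.0 + 52.4 + 49.9)/9 = 45.8889
Numerator Σ_{t=1}^{8}(x_t−x̄)(x_{t+1}−x̄) = 132.4543
Denominator Σ(x_t−x̄)² = 323.3489
r_1 = 132.4543 / 323.3489 = 0.410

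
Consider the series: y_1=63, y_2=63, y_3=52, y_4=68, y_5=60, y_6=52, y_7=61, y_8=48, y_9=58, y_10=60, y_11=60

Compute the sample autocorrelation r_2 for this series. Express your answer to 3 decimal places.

-0.007

Mean ȳ = (63 + 63 + 52 + 68 + 60 + 52 + 61 + 48 + 58 + 60 + 60)/11 = 58.6364
Numerator Σ_{t=1}^{9}(y_t−ȳ)(y_{t+2}−ȳ) = -2.3554
Denominator Σ(y_t−ȳ)² = 338.5455
r_2 = -2.3554 / 338.5455 = -0.007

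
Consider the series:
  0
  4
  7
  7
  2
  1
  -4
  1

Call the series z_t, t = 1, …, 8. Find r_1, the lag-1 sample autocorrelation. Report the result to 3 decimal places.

0.437

Mean z̄ = (0 + 4 + 7 + 7 + 2 + 1 − 4 + 1)/8 = 2.2500
Deviations from mean: -2.2500, 1.7500, 4.7500, 4.7500, -0.2500, -1.2500, -6.2500, -1.2500
Numerator Σ_{t=1}^{7}(z_t−z̄)(z_{t+1}−z̄) = 41.6875
Denominator Σ(z_t−z̄)² = 95.5000
r_1 = 41.6875 / 95.5000 = 0.437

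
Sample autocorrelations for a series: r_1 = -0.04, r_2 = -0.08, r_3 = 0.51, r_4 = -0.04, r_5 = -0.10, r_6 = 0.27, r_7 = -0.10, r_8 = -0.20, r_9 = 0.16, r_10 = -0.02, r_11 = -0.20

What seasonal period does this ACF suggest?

The largest autocorrelation is r_3 = 0.51, with weaker echoes at lags 6 (0.27) and 9 (0.16); the remaining lags stay at or below -0.02.
The dominant spike at lag 3 indicates a seasonal period of 3.

3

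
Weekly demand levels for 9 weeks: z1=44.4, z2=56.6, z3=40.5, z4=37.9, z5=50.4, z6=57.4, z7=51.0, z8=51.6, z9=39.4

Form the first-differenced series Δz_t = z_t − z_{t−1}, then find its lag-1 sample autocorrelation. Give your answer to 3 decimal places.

First differences Δz: 12.2, -16.1, -2.6, 12.5, 7.0, -6.4, 0.6, -12.2
Mean of differences = -0.6250
Numerator Σ(Δz_t−Δz̄)(Δz_{t+1}−Δz̄) = -159.0356
Denominator Σ(Δz_t−Δz̄)² = 807.0950
r_1(Δz) = -159.0356 / 807.0950 = -0.197

-0.197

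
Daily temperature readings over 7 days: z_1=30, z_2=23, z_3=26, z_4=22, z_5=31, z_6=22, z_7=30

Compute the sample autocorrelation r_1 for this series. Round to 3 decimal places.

-0.681

Mean z̄ = (30 + 23 + 26 + 22 + 31 + 22 + 30)/7 = 26.2857
Deviations from mean: 3.7143, -3.2857, -0.2857, -4.2857, 4.7143, -4.2857, 3.7143
Σ(z_t−z̄)(z_{t+1}−z̄) = (-12.2041) + (0.9388) + (1.2245) + (-20.2041) + (-20.2041) + (-15.9184) = -66.3673
Denominator Σ(z_t−z̄)² = 97.4286
r_1 = -66.3673 / 97.4286 = -0.681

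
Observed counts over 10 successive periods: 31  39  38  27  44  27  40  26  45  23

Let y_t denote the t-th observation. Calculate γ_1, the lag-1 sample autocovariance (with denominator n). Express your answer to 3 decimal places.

Mean ȳ = (31 + 39 + 38 + 27 + 44 + 27 + 40 + 26 + 45 + 23)/10 = 34.0000
Σ_{t=1}^{9}(y_t−ȳ)(y_{t+1}−ȳ) = -462.0000
γ_1 = -462.0000 / 10 = -46.200

-46.200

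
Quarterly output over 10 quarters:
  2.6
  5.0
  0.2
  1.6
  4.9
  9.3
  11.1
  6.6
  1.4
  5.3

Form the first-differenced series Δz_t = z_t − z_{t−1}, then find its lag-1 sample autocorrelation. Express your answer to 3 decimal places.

0.038

First differences Δz: 2.4, -4.8, 1.4, 3.3, 4.4, 1.8, -4.5, -5.2, 3.9
Mean of differences = 0.3000
Numerator Σ(Δz_t−Δz̄)(Δz_{t+1}−Δz̄) = 4.8300
Denominator Σ(Δz_t−Δz̄)² = 125.9400
r_1(Δz) = 4.8300 / 125.9400 = 0.038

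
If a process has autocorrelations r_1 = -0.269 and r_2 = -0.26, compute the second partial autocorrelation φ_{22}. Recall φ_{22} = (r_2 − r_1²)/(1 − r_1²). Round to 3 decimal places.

-0.358

φ_{22} = (r_2 − r_1²) / (1 − r_1²)
r_1² = (-0.269)² = 0.072361
Numerator = -0.26 − 0.0724 = -0.3324; denominator = 1 − 0.0724 = 0.9276
φ_{22} = -0.3324 / 0.9276 = -0.358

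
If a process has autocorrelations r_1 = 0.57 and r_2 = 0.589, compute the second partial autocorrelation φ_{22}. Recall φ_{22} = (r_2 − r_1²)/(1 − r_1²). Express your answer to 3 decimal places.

0.391

φ_{22} = (r_2 − r_1²) / (1 − r_1²)
r_1² = (0.57)² = 0.3249
Numerator = 0.589 − 0.3249 = 0.2641; denominator = 1 − 0.3249 = 0.6751
φ_{22} = 0.2641 / 0.6751 = 0.391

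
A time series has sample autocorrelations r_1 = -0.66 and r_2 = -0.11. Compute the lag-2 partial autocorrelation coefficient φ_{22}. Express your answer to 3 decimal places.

-0.967

φ_{22} = (r_2 − r_1²) / (1 − r_1²)
r_1² = (-0.66)² = 0.4356
Numerator = -0.11 − 0.4356 = -0.5456; denominator = 1 − 0.4356 = 0.5644
φ_{22} = -0.5456 / 0.5644 = -0.967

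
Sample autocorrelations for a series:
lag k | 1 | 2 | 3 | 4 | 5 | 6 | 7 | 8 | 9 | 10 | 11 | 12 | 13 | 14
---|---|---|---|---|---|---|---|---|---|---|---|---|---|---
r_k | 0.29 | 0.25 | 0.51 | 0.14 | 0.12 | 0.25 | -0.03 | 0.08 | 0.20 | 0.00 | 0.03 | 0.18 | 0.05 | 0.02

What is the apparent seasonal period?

3

The largest autocorrelation is r_3 = 0.51; the remaining lags stay at or below 0.29. The elevated value at lag 1 (0.29), dropping to 0.25 at lag 2, reflects decaying short-term dependence rather than seasonality.
The dominant spike at lag 3 indicates a seasonal period of 3.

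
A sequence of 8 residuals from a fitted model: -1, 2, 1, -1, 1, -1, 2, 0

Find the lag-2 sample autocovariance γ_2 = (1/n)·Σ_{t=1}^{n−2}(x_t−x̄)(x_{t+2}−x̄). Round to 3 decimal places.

Mean x̄ = (-1 + 2 + 1 − 1 + 1 − 1 + 2 + 0)/8 = 0.3750
Σ_{t=1}^{6}(x_t−x̄)(x_{t+2}−x̄) = 0.7188
γ_2 = 0.7188 / 8 = 0.090

0.090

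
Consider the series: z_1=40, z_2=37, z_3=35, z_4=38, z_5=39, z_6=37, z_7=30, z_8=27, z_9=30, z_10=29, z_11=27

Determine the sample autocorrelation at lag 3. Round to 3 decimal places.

Mean z̄ = (40 + 37 + 35 + 38 + 39 + 37 + 30 + 27 + 30 + 29 + 27)/11 = 33.5455
Numerator Σ_{t=1}^{8}(z_t−z̄)(z_{t+3}−z̄) = 47.8347
Denominator Σ(z_t−z̄)² = 248.7273
r_3 = 47.8347 / 248.7273 = 0.192

0.192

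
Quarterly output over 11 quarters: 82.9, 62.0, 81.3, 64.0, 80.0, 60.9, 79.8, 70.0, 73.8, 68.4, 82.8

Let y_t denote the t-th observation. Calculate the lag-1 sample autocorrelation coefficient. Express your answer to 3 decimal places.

-0.777

Mean ȳ = (82.9 + 62.0 + 81.3 + 64.0 + 80.0 + 60.9 + 79.8 + 70.0 + 73.8 + 68.4 + 82.8)/11 = 73.2636
Numerator Σ_{t=1}^{10}(y_t−ȳ)(y_{t+1}−ȳ) = -572.0804
Denominator Σ(y_t−ȳ)² = 736.6255
r_1 = -572.0804 / 736.6255 = -0.777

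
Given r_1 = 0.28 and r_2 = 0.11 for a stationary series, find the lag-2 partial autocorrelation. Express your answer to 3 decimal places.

φ_{22} = (r_2 − r_1²) / (1 − r_1²)
r_1² = (0.28)² = 0.0784
Numerator = 0.11 − 0.0784 = 0.0316; denominator = 1 − 0.0784 = 0.9216
φ_{22} = 0.0316 / 0.9216 = 0.034

0.034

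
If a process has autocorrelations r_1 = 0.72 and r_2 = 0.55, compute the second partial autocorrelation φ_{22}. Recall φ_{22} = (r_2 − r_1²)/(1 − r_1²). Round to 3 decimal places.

0.066

φ_{22} = (r_2 − r_1²) / (1 − r_1²)
r_1² = (0.72)² = 0.5184
Numerator = 0.55 − 0.5184 = 0.0316; denominator = 1 − 0.5184 = 0.4816
φ_{22} = 0.0316 / 0.4816 = 0.066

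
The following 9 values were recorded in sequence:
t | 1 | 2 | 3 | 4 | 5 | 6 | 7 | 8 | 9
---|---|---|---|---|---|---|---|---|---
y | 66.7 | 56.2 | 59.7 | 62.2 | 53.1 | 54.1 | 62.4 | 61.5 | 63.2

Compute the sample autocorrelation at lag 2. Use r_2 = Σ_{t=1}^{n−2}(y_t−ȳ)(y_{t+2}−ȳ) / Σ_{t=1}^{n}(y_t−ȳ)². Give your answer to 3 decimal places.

-0.242

Mean ȳ = (66.7 + 56.2 + 59.7 + 62.2 + 53.1 + 54.1 + 62.4 + 61.5 + 63.2)/9 = 59.9000
Σ(y_t−ȳ)(y_{t+2}−ȳ) = (-1.3600) + (-8.5100) + (1.3600) + (-13.3400) + (-17.0000) + (-9.2800) + (8.2500) = -39.8800
Denominator Σ(y_t−ȳ)² = 164.8400
r_2 = -39.8800 / 164.8400 = -0.242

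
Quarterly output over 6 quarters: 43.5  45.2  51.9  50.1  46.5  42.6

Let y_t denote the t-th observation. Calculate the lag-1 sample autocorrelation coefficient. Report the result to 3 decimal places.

Mean ȳ = (43.5 + 45.2 + 51.9 + 50.1 + 46.5 + 42.6)/6 = 46.6333
Deviations from mean: -3.1333, -1.4333, 5.2667, 3.4667, -0.1333, -4.0333
Numerator Σ_{t=1}^{5}(y_t−ȳ)(y_{t+1}−ȳ) = 15.2756
Denominator Σ(y_t−ȳ)² = 67.9133
r_1 = 15.2756 / 67.9133 = 0.225

0.225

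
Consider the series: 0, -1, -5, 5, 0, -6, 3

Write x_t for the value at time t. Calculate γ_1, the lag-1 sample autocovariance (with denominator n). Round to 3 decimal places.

Mean x̄ = (0 − 1 − 5 + 5 + 0 − 6 + 3)/7 = -0.5714
Σ_{t=1}^{6}(x_t−x̄)(x_{t+1}−x̄) = -42.3265
γ_1 = -42.3265 / 7 = -6.047

-6.047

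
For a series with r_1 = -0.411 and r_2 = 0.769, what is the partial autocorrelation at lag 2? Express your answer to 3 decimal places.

0.722

φ_{22} = (r_2 − r_1²) / (1 − r_1²)
r_1² = (-0.411)² = 0.168921
Numerator = 0.769 − 0.1689 = 0.6001; denominator = 1 − 0.1689 = 0.8311
φ_{22} = 0.6001 / 0.8311 = 0.722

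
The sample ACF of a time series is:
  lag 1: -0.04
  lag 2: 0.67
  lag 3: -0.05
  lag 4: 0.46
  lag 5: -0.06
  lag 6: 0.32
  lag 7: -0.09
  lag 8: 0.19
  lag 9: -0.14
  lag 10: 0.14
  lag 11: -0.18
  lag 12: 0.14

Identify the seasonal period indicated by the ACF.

The largest autocorrelation is r_2 = 0.67, with weaker echoes at lags 4 (0.46), 6 (0.32) and 8 (0.19); the remaining lags stay at or below 0.14.
The dominant spike at lag 2 indicates a seasonal period of 2.

2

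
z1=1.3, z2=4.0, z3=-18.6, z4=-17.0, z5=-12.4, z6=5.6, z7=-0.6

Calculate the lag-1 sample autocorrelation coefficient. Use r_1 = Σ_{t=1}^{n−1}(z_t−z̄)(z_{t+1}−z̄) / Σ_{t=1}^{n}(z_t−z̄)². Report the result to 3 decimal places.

0.235

Mean z̄ = (1.3 + 4.0 − 18.6 − 17.0 − 12.4 + 5.6 − 0.6)/7 = -5.3857
Σ(z_t−z̄)(z_{t+1}−z̄) = (62.7502) + (-124.0255) + (153.4745) + (81.4659) + (-77.0569) + (52.5745) = 149.1827
Denominator Σ(z_t−z̄)² = 635.0886
r_1 = 149.1827 / 635.0886 = 0.235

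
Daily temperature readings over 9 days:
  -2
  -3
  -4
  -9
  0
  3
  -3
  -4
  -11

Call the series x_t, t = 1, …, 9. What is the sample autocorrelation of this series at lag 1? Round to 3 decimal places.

Mean x̄ = (-2 − 3 − 4 − 9 + 0 + 3 − 3 − 4 − 11)/9 = -3.6667
Numerator Σ_{t=1}^{8}(x_t−x̄)(x_{t+1}−x̄) = 14.2222
Denominator Σ(x_t−x̄)² = 144.0000
r_1 = 14.2222 / 144.0000 = 0.099

0.099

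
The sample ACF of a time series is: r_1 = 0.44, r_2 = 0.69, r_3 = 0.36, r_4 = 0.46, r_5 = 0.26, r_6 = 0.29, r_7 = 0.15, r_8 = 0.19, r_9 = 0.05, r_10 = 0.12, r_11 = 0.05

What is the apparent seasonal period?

The largest autocorrelation is r_2 = 0.69, with a weaker echo at lag 4 (0.46); the remaining lags stay at or below 0.44.
The dominant spike at lag 2 indicates a seasonal period of 2.

2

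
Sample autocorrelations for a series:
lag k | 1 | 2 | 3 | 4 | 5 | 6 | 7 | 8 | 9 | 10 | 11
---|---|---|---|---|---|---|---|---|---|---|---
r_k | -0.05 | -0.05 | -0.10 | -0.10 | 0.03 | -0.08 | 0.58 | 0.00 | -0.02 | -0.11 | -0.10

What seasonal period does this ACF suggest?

The largest autocorrelation is r_7 = 0.58; the remaining lags stay at or below 0.03.
The dominant spike at lag 7 indicates a seasonal period of 7.

7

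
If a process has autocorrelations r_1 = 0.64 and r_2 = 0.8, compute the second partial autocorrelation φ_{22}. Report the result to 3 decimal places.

φ_{22} = (r_2 − r_1²) / (1 − r_1²)
r_1² = (0.64)² = 0.4096
Numerator = 0.8 − 0.4096 = 0.3904; denominator = 1 − 0.4096 = 0.5904
φ_{22} = 0.3904 / 0.5904 = 0.661

0.661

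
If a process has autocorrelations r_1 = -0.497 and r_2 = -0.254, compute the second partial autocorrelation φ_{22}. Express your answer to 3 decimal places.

-0.665

φ_{22} = (r_2 − r_1²) / (1 − r_1²)
r_1² = (-0.497)² = 0.247009
Numerator = -0.254 − 0.2470 = -0.5010; denominator = 1 − 0.2470 = 0.7530
φ_{22} = -0.5010 / 0.7530 = -0.665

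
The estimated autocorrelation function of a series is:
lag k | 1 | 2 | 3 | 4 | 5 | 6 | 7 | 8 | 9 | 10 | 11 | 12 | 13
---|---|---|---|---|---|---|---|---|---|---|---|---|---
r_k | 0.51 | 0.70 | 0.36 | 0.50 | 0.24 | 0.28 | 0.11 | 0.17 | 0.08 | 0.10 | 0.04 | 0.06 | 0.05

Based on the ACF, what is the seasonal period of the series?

2

The largest autocorrelation is r_2 = 0.70; the remaining lags stay at or below 0.51.
The dominant spike at lag 2 indicates a seasonal period of 2.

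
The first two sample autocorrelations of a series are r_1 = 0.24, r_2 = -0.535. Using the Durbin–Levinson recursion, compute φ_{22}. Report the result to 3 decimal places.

φ_{22} = (r_2 − r_1²) / (1 − r_1²)
r_1² = (0.24)² = 0.0576
Numerator = -0.535 − 0.0576 = -0.5926; denominator = 1 − 0.0576 = 0.9424
φ_{22} = -0.5926 / 0.9424 = -0.629

-0.629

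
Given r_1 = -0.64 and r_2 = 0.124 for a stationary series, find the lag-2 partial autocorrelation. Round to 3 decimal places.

-0.484

φ_{22} = (r_2 − r_1²) / (1 − r_1²)
r_1² = (-0.64)² = 0.4096
Numerator = 0.124 − 0.4096 = -0.2856; denominator = 1 − 0.4096 = 0.5904
φ_{22} = -0.2856 / 0.5904 = -0.484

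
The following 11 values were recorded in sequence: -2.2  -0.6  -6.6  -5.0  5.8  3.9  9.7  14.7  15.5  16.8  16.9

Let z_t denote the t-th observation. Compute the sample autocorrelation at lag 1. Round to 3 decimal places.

0.748

Mean z̄ = (-2.2 − 0.6 − 6.6 − 5.0 + 5.8 + 3.9 + 9.7 + 14.7 + 15.5 + 16.8 + 16.9)/11 = 6.2636
Numerator Σ_{t=1}^{10}(z_t−z̄)(z_{t+1}−z̄) = 605.7678
Denominator Σ(z_t−z̄)² = 809.3255
r_1 = 605.7678 / 809.3255 = 0.748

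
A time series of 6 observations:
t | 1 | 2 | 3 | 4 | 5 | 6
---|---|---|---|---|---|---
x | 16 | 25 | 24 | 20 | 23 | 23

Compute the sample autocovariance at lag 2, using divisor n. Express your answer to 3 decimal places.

Mean x̄ = (16 + 25 + 24 + 20 + 23 + 23)/6 = 21.8333
Σ_{t=1}^{4}(x_t−x̄)(x_{t+2}−x̄) = -18.0556
γ_2 = -18.0556 / 6 = -3.009

-3.009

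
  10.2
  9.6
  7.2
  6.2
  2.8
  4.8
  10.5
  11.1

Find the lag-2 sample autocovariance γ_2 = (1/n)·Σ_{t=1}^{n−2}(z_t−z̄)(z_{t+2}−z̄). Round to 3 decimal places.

-2.490

Mean z̄ = (10.2 + 9.6 + 7.2 + 6.2 + 2.8 + 4.8 + 10.5 + 11.1)/8 = 7.8000
Σ_{t=1}^{6}(z_t−z̄)(z_{t+2}−z̄) = -19.9200
γ_2 = -19.9200 / 8 = -2.490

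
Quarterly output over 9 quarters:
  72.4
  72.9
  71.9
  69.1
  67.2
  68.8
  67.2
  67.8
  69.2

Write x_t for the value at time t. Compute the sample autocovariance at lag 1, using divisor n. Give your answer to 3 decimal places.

Mean x̄ = (72.4 + 72.9 + 71.9 + 69.1 + 67.2 + 68.8 + 67.2 + 67.8 + 69.2)/9 = 69.6111
Σ_{t=1}^{8}(x_t−x̄)(x_{t+1}−x̄) = 25.7854
γ_1 = 25.7854 / 9 = 2.865

2.865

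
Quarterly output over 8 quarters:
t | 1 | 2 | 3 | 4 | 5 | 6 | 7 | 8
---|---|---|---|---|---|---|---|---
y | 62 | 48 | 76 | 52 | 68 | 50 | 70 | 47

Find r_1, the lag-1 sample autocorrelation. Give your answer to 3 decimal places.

Mean ȳ = (62 + 48 + 76 + 52 + 68 + 50 + 70 + 47)/8 = 59.1250
Σ(y_t−ȳ)(y_{t+1}−ȳ) = (-31.9844) + (-187.7344) + (-120.2344) + (-63.2344) + (-80.9844) + (-99.2344) + (-131.8594) = -715.2656
Denominator Σ(y_t−ȳ)² = 894.8750
r_1 = -715.2656 / 894.8750 = -0.799

-0.799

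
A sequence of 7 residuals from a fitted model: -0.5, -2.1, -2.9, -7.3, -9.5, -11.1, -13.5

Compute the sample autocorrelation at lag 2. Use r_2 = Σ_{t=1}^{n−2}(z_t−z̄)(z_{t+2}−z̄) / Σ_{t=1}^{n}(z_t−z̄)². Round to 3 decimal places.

Mean z̄ = (-0.5 − 2.1 − 2.9 − 7.3 − 9.5 − 11.1 − 13.5)/7 = -6.7000
Deviations from mean: 6.2000, 4.6000, 3.8000, -0.6000, -2.8000, -4.4000, -6.8000
Numerator Σ_{t=1}^{5}(z_t−z̄)(z_{t+2}−z̄) = 31.8400
Denominator Σ(z_t−z̄)² = 147.8400
r_2 = 31.8400 / 147.8400 = 0.215

0.215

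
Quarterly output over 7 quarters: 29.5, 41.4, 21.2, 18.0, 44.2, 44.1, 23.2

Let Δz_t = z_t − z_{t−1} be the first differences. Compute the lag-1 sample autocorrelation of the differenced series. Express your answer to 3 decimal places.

First differences Δz: 11.9, -20.2, -3.2, 26.2, -0.1, -20.9
Mean of differences = -1.0500
Numerator Σ(Δz_t−Δz̄)(Δz_{t+1}−Δz̄) = -258.3775
Denominator Σ(Δz_t−Δz̄)² = 1676.5350
r_1(Δz) = -258.3775 / 1676.5350 = -0.154

-0.154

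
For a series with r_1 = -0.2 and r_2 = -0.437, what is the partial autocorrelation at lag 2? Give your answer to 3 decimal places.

-0.497

φ_{22} = (r_2 − r_1²) / (1 − r_1²)
r_1² = (-0.2)² = 0.04
Numerator = -0.437 − 0.0400 = -0.4770; denominator = 1 − 0.0400 = 0.9600
φ_{22} = -0.4770 / 0.9600 = -0.497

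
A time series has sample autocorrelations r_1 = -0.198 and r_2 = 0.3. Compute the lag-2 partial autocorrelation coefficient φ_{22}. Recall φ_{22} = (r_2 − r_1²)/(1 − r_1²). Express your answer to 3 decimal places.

φ_{22} = (r_2 − r_1²) / (1 − r_1²)
r_1² = (-0.198)² = 0.039204
Numerator = 0.3 − 0.0392 = 0.2608; denominator = 1 − 0.0392 = 0.9608
φ_{22} = 0.2608 / 0.9608 = 0.271

0.271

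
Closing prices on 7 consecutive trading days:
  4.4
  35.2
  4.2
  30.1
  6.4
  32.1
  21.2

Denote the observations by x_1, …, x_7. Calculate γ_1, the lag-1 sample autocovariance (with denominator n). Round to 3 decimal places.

Mean x̄ = (4.4 + 35.2 + 4.2 + 30.1 + 6.4 + 32.1 + 21.2)/7 = 19.0857
Deviations: -14.6857, 16.1143, -14.8857, 11.0143, -12.6857, 13.0143, 2.1143
Σ_{t=1}^{6}(x_t−x̄)(x_{t+1}−x̄) = -917.7816
γ_1 = -917.7816 / 7 = -131.112

-131.112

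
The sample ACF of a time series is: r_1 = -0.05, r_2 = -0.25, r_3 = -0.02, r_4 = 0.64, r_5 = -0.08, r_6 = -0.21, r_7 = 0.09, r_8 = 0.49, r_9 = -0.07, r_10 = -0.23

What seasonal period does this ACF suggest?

The largest autocorrelation is r_4 = 0.64, with a weaker echo at lag 8 (0.49); the remaining lags stay at or below 0.09.
The dominant spike at lag 4 indicates a seasonal period of 4.

4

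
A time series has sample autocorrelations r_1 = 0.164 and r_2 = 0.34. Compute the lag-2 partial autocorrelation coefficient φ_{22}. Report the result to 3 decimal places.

φ_{22} = (r_2 − r_1²) / (1 − r_1²)
r_1² = (0.164)² = 0.026896
Numerator = 0.34 − 0.0269 = 0.3131; denominator = 1 − 0.0269 = 0.9731
φ_{22} = 0.3131 / 0.9731 = 0.322

0.322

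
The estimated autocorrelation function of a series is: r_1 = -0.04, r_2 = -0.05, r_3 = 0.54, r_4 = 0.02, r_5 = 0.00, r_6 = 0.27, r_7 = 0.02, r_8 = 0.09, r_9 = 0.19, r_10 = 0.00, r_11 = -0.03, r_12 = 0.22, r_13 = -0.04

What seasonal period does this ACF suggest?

The largest autocorrelation is r_3 = 0.54, with weaker echoes at lags 6 (0.27), 9 (0.19) and 12 (0.22); the remaining lags stay at or below 0.09.
The dominant spike at lag 3 indicates a seasonal period of 3.

3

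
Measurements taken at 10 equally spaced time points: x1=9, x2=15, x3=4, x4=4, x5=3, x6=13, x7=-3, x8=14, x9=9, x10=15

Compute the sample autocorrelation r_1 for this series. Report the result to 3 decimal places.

Mean x̄ = (9 + 15 + 4 + 4 + 3 + 13 − 3 + 14 + 9 + 15)/10 = 8.3000
Numerator Σ_{t=1}^{9}(x_t−x̄)(x_{t+1}−x̄) = -116.5900
Denominator Σ(x_t−x̄)² = 338.1000
r_1 = -116.5900 / 338.1000 = -0.345

-0.345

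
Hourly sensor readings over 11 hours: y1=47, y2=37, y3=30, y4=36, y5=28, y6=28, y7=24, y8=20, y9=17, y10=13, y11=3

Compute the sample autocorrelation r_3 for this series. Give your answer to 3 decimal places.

Mean ȳ = (47 + 37 + 30 + 36 + 28 + 28 + 24 + 20 + 17 + 13 + 3)/11 = 25.7273
Numerator Σ_{t=1}^{8}(y_t−ȳ)(y_{t+3}−ȳ) = 355.4132
Denominator Σ(y_t−ȳ)² = 1504.1818
r_3 = 355.4132 / 1504.1818 = 0.236

0.236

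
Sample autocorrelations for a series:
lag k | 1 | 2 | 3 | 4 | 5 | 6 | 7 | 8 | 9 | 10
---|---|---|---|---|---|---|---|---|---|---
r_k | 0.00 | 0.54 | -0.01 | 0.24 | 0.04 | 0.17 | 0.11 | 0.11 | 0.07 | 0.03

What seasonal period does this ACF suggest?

2

The largest autocorrelation is r_2 = 0.54, with weaker echoes at lags 4 (0.24) and 6 (0.17); the remaining lags stay at or below 0.11.
The dominant spike at lag 2 indicates a seasonal period of 2.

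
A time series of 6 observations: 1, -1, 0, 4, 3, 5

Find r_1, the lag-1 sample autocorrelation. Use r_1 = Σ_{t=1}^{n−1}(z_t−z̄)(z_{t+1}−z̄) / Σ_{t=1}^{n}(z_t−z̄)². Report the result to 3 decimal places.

Mean z̄ = (1 − 1 + 0 + 4 + 3 + 5)/6 = 2.0000
Deviations from mean: -1.0000, -3.0000, -2.0000, 2.0000, 1.0000, 3.0000
Σ(z_t−z̄)(z_{t+1}−z̄) = (3.0000) + (6.0000) + (-4.0000) + (2.0000) + (3.0000) = 10.0000
Denominator Σ(z_t−z̄)² = 28.0000
r_1 = 10.0000 / 28.0000 = 0.357

0.357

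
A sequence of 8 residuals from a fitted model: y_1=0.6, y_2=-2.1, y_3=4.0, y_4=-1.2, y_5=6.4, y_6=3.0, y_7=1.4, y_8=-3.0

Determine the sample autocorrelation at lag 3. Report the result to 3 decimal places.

Mean ȳ = (0.6 − 2.1 + 4.0 − 1.2 + 6.4 + 3.0 + 1.4 − 3.0)/8 = 1.1375
Deviations from mean: -0.5375, -3.2375, 2.8625, -2.3375, 5.2625, 1.8625, 0.2625, -4.1375
Numerator Σ_{t=1}^{5}(y_t−ȳ)(y_{t+3}−ȳ) = -32.8367
Denominator Σ(y_t−ȳ)² = 72.7788
r_3 = -32.8367 / 72.7788 = -0.451

-0.451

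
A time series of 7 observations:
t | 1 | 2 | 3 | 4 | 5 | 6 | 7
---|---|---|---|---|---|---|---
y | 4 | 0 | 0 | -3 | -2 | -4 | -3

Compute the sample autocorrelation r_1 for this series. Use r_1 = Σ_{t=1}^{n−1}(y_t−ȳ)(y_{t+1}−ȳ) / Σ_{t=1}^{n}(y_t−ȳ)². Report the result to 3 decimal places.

Mean ȳ = (4 + 0 + 0 − 3 − 2 − 4 − 3)/7 = -1.1429
Deviations from mean: 5.1429, 1.1429, 1.1429, -1.8571, -0.8571, -2.8571, -1.8571
Σ(y_t−ȳ)(y_{t+1}−ȳ) = (5.8776) + (1.3061) + (-2.1224) + (1.5918) + (2.4490) + (5.3061) = 14.4082
Denominator Σ(y_t−ȳ)² = 44.8571
r_1 = 14.4082 / 44.8571 = 0.321

0.321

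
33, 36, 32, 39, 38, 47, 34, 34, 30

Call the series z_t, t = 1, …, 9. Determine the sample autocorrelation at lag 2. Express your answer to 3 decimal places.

Mean z̄ = (33 + 36 + 32 + 39 + 38 + 47 + 34 + 34 + 30)/9 = 35.8889
Σ(z_t−z̄)(z_{t+2}−z̄) = (11.2346) + (0.3457) + (-8.2099) + (34.5679) + (-3.9877) + (-20.9877) + (11.1235) = 24.0864
Denominator Σ(z_t−z̄)² = 202.8889
r_2 = 24.0864 / 202.8889 = 0.119

0.119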